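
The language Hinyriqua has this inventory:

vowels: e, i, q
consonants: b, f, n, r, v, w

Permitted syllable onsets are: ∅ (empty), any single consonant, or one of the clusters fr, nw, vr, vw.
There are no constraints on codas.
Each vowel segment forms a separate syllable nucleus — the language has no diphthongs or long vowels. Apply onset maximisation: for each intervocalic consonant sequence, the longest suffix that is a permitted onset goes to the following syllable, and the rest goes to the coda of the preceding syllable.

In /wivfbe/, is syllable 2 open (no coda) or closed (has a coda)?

open

The vowels are i, e — 2 nuclei, so 2 syllables.
V1 /i/ – V2 /e/: /vfb/ — longest licit onset from the right is /b/, leaving /vf/ as coda.
Syllabification: wivf.be.
Syllable 2 is /be/; it ends in its nucleus with no coda, so it is open.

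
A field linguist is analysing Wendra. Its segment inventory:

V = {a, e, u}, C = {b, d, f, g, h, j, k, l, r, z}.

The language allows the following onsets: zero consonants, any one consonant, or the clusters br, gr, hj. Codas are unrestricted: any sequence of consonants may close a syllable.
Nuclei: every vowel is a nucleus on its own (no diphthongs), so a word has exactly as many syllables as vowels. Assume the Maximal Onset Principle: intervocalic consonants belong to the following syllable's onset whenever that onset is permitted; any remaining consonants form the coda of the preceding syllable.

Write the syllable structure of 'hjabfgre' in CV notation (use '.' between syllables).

Vowels present: a, e; each is a nucleus, giving 2 syllables.
Between /a/ (V1) and /e/ (V2): /bfgr/ splits as /bf/ + /gr/ (/gr/ is the longest suffix that is a licit onset).
So the parse is hjabf.gre.
Mapping each syllable to C/V: /hjabf/ → CCVCC, /gre/ → CCV.

CCVCC.CCV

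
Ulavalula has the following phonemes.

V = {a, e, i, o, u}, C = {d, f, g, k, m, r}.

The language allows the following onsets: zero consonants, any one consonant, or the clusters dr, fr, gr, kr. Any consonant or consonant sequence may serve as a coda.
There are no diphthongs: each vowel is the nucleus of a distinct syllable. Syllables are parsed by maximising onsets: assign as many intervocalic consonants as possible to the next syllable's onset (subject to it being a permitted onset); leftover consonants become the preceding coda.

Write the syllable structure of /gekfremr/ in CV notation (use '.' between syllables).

CVC.CCVCC

Nuclei (vowels): e, e → 2 syllables.
V1 /e/ – V2 /e/: /kfr/; trying suffixes from longest down, /fr/ is the first permitted one, so coda /k/ | onset /fr/.
So the parse is gek.fremr.
Mapping each syllable to C/V: /gek/ → CVC, /fremr/ → CCVCC.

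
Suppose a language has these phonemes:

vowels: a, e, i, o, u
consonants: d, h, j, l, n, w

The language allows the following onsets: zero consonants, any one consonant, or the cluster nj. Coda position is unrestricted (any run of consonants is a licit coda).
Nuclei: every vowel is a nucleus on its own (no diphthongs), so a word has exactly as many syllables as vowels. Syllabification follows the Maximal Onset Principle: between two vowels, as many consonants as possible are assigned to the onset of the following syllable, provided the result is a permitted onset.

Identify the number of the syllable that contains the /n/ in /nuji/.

1

Nuclei (vowels): u, i → 2 syllables.
Between /u/ (V1) and /i/ (V2): /j/ is a single consonant, so it becomes the next onset.
Syllabification: nu.ji.
The /n/ is in the onset of syllable 1 (/nu/).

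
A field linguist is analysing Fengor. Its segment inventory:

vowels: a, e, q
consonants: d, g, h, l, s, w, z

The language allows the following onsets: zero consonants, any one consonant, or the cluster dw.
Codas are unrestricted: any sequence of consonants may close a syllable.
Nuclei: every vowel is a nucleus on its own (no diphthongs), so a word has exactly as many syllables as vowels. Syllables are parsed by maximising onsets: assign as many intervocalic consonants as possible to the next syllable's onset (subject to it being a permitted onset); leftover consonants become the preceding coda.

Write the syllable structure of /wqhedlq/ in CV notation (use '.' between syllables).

CV.CVC.CV

Vowels present: q, e, q; each is a nucleus, giving 3 syllables.
/q…e/ gap (V1→V2): /h/ → onset of the next syllable (single consonants are always licit onsets).
/e…q/ gap (V2→V3): /dl/ splits as /d/ + /l/ (/l/ is the longest suffix that is a licit onset).
Result: wq.hed.lq.
Mapping each syllable to C/V: /wq/ → CV, /hed/ → CVC, /lq/ → CV.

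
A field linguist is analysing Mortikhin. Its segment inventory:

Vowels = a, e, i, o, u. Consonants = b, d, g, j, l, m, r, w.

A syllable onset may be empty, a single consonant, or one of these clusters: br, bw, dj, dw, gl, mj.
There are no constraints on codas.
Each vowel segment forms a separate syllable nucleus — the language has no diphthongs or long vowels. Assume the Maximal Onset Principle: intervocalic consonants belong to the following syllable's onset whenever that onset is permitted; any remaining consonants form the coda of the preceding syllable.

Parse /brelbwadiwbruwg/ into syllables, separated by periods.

Vowels present: e, a, i, u; each is a nucleus, giving 4 syllables.
σ1/σ2 boundary: /lbw/; trying suffixes from longest down, /bw/ is the first permitted one, so coda /l/ | onset /bw/.
σ2/σ3 boundary: just /d/ — single C goes to the following onset.
σ3/σ4 boundary: /wbr/ splits as /w/ + /br/ (/br/ is the longest suffix that is a licit onset).

brel.bwa.diw.bruwg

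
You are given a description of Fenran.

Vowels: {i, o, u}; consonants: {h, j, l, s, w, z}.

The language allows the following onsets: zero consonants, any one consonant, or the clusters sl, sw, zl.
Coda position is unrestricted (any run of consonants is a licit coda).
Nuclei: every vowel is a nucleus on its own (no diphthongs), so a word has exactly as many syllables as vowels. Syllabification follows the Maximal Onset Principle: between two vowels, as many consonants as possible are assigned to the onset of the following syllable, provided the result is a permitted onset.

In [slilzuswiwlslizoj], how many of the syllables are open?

2

Vowels present: i, u, i, i, o; each is a nucleus, giving 5 syllables.
V1 /i/ – V2 /u/: cluster /lz/ — the longest permitted-onset suffix is /z/; onset = /z/, preceding coda = /l/.
V2 /u/ – V3 /i/: /sw/ is a licit onset in full, so it all attaches to the next syllable.
V3 /i/ – V4 /i/: cluster /wlsl/ — the longest permitted-onset suffix is /sl/; onset = /sl/, preceding coda = /wl/.
V4 /i/ – V5 /o/: /z/ → onset of the next syllable (single consonants are always licit onsets).
So the parse is slil.zu.swiwl.sli.zoj.
Classifying each syllable: /slil/ (closed), /zu/ (open), /swiwl/ (closed), /sli/ (open), /zoj/ (closed).
Open syllables: 2.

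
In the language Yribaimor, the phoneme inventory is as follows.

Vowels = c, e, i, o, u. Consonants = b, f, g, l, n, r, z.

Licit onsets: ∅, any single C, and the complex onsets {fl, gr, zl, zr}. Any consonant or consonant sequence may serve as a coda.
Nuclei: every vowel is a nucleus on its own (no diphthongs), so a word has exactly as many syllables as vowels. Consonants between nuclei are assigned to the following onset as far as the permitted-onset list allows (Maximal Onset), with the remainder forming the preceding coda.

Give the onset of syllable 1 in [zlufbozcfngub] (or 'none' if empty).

zl

Nuclei (vowels): u, o, c, u → 4 syllables.
Between /u/ (V1) and /o/ (V2): cluster /fb/ — the longest permitted-onset suffix is /b/; onset = /b/, preceding coda = /f/.
Between /o/ (V2) and /c/ (V3): /z/ → onset of the next syllable (single consonants are always licit onsets).
Between /c/ (V3) and /u/ (V4): cluster /fng/ — the longest permitted-onset suffix is /g/; onset = /g/, preceding coda = /fn/.
Syllabification: zluf.bo.zcfn.gub.
Syllable 1 is /zluf/: onset /zl/, nucleus /u/, coda /f/.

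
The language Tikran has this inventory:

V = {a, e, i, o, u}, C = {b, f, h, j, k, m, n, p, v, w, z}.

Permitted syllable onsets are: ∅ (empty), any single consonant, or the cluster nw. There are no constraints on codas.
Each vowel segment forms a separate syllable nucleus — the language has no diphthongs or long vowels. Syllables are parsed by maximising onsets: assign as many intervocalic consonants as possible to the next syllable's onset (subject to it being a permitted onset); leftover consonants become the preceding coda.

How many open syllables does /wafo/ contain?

2

The vowels are a, o — 2 nuclei, so 2 syllables.
σ1/σ2 boundary: /f/ is a single consonant, so it becomes the next onset.
So the parse is wa.fo.
Classifying each syllable: /wa/ (open), /fo/ (open).
Open syllables: 2.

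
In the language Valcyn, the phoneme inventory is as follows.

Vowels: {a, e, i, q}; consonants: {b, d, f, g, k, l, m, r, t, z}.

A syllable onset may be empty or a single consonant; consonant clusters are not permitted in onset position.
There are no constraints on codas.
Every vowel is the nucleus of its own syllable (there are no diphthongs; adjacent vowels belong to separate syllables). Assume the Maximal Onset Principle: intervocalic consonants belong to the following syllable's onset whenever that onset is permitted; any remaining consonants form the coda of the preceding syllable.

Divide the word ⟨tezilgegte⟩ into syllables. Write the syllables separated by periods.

te.zil.geg.te

Vowels present: e, i, e, e; each is a nucleus, giving 4 syllables.
σ1/σ2 boundary: just /z/ — single C goes to the following onset.
σ2/σ3 boundary: /lg/; trying suffixes from longest down, /g/ is the first permitted one, so coda /l/ | onset /g/.
σ3/σ4 boundary: /gt/ splits as /g/ + /t/ (/t/ is the longest suffix that is a licit onset).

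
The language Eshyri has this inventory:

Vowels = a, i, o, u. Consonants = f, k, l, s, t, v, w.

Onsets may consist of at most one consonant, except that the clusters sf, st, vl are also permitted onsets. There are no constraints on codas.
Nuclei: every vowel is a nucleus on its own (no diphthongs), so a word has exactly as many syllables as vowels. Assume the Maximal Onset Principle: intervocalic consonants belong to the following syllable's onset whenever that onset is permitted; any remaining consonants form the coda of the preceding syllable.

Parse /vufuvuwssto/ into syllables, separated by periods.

Nuclei (vowels): u, u, u, o → 4 syllables.
Between /u/ (V1) and /u/ (V2): /f/ is a single consonant, so it becomes the next onset.
Between /u/ (V2) and /u/ (V3): /v/ → onset of the next syllable (single consonants are always licit onsets).
Between /u/ (V3) and /o/ (V4): cluster /wsst/ — the longest permitted-onset suffix is /st/; onset = /st/, preceding coda = /ws/.

vu.fu.vuws.sto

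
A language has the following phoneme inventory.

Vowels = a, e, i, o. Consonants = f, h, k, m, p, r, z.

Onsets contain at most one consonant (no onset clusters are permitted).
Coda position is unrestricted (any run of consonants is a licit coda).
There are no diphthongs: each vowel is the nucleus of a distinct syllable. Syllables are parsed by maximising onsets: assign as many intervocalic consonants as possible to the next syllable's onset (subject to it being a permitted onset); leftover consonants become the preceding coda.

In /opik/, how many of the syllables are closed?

1

Nuclei (vowels): o, i → 2 syllables.
σ1/σ2 boundary: /p/ is a single consonant, so it becomes the next onset.
Putting it together: o.pik.
Classifying each syllable: /o/ (open), /pik/ (closed).
Closed syllables: 1.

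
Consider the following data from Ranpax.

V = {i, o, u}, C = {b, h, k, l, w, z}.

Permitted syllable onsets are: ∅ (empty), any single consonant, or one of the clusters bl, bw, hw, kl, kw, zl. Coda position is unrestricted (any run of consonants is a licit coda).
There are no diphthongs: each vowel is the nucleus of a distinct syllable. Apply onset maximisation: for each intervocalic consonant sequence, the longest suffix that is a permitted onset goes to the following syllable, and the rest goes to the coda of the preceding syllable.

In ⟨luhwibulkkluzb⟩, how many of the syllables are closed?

Vowels present: u, i, u, u; each is a nucleus, giving 4 syllables.
V1 /u/ – V2 /i/: /hw/ — entire cluster is a permitted onset → onset /hw/, coda ∅.
V2 /i/ – V3 /u/: /b/ is a single consonant, so it becomes the next onset.
V3 /u/ – V4 /u/: cluster /lkkl/ — the longest permitted-onset suffix is /kl/; onset = /kl/, preceding coda = /lk/.
Putting it together: lu.hwi.bulk.kluzb.
Classifying each syllable: /lu/ (open), /hwi/ (open), /bulk/ (closed), /kluzb/ (closed).
Closed syllables: 2.

2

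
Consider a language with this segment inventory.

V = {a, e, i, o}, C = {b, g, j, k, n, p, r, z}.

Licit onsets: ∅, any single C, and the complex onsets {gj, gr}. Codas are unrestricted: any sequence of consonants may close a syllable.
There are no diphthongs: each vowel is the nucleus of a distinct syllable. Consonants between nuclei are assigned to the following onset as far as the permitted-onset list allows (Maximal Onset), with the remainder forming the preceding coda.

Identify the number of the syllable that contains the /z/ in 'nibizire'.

The vowels are i, i, i, e — 4 nuclei, so 4 syllables.
V1 /i/ – V2 /i/: /b/ is a single consonant, so it becomes the next onset.
V2 /i/ – V3 /i/: /z/ is a single consonant, so it becomes the next onset.
V3 /i/ – V4 /e/: /r/ is a single consonant, so it becomes the next onset.
So the parse is ni.bi.zi.re.
The /z/ is in the onset of syllable 3 (/zi/).

3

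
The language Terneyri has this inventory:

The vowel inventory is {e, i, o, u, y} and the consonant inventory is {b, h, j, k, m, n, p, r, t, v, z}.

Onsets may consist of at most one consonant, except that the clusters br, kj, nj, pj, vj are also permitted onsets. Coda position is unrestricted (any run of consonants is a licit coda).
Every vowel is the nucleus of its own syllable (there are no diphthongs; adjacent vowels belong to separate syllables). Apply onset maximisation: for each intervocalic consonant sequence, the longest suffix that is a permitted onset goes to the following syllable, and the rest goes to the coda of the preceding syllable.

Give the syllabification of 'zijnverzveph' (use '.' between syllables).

Nuclei (vowels): i, e, e → 3 syllables.
/i…e/ gap (V1→V2): /jnv/ splits as /jn/ + /v/ (/v/ is the longest suffix that is a licit onset).
/e…e/ gap (V2→V3): /rzv/; trying suffixes from longest down, /v/ is the first permitted one, so coda /rz/ | onset /v/.

zijn.verz.veph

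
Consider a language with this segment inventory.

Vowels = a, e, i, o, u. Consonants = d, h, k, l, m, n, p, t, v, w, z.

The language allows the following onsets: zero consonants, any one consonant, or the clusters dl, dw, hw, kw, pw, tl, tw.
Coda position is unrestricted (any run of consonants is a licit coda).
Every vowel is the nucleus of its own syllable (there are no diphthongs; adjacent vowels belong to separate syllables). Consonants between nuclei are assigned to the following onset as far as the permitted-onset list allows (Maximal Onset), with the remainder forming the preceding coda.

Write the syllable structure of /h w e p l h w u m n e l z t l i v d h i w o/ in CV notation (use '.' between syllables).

CCVCC.CCVC.CVCC.CCVCC.CV.CV

The vowels are e, u, e, i, i, o — 6 nuclei, so 6 syllables.
V1 /e/ – V2 /u/: /plhw/ — longest licit onset from the right is /hw/, leaving /pl/ as coda.
V2 /u/ – V3 /e/: /mn/ splits as /m/ + /n/ (/n/ is the longest suffix that is a licit onset).
V3 /e/ – V4 /i/: cluster /lztl/ — the longest permitted-onset suffix is /tl/; onset = /tl/, preceding coda = /lz/.
V4 /i/ – V5 /i/: cluster /vdh/ — the longest permitted-onset suffix is /h/; onset = /h/, preceding coda = /vd/.
V5 /i/ – V6 /o/: /w/ is a single consonant, so it becomes the next onset.
Putting it together: hwepl.hwum.nelz.tlivd.hi.wo.
Mapping each syllable to C/V: /hwepl/ → CCVCC, /hwum/ → CCVC, /nelz/ → CVCC, /tlivd/ → CCVCC, /hi/ → CV, /wo/ → CV.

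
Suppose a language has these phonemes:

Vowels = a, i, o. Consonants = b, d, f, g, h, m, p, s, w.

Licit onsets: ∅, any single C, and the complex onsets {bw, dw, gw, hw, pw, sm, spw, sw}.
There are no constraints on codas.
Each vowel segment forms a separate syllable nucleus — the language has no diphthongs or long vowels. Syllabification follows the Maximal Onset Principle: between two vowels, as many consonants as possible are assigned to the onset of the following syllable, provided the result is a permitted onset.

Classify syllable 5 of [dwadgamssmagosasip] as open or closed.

open

Vowels present: a, a, a, o, a, i; each is a nucleus, giving 6 syllables.
V1 /a/ – V2 /a/: /dg/; trying suffixes from longest down, /g/ is the first permitted one, so coda /d/ | onset /g/.
V2 /a/ – V3 /a/: /mssm/ splits as /ms/ + /sm/ (/sm/ is the longest suffix that is a licit onset).
V3 /a/ – V4 /o/: /g/ → onset of the next syllable (single consonants are always licit onsets).
V4 /o/ – V5 /a/: /s/ is a single consonant, so it becomes the next onset.
V5 /a/ – V6 /i/: just /s/ — single C goes to the following onset.
So the parse is dwad.gams.sma.go.sa.sip.
Syllable 5 is /sa/; it ends in its nucleus with no coda, so it is open.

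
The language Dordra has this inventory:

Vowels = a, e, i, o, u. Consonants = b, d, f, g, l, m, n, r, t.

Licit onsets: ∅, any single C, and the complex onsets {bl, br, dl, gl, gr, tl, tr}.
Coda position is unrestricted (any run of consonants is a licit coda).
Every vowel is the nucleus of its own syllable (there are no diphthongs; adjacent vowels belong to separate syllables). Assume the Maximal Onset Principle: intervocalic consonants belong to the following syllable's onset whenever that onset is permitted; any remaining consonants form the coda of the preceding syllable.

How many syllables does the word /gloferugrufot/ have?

Vowels present: o, e, u, u, o; each is a nucleus, giving 5 syllables.

5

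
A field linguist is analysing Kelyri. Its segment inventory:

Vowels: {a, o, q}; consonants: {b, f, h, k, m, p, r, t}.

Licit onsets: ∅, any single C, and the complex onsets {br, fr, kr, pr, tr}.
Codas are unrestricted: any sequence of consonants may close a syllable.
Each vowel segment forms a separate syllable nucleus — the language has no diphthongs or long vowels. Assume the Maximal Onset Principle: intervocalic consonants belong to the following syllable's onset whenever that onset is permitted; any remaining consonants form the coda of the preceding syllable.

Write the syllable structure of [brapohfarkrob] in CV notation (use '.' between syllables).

Vowels present: a, o, a, o; each is a nucleus, giving 4 syllables.
Between /a/ (V1) and /o/ (V2): /p/ → onset of the next syllable (single consonants are always licit onsets).
Between /o/ (V2) and /a/ (V3): /hf/ splits as /h/ + /f/ (/f/ is the longest suffix that is a licit onset).
Between /a/ (V3) and /o/ (V4): /rkr/; trying suffixes from longest down, /kr/ is the first permitted one, so coda /r/ | onset /kr/.
So the parse is bra.poh.far.krob.
Mapping each syllable to C/V: /bra/ → CCV, /poh/ → CVC, /far/ → CVC, /krob/ → CCVC.

CCV.CVC.CVC.CCVC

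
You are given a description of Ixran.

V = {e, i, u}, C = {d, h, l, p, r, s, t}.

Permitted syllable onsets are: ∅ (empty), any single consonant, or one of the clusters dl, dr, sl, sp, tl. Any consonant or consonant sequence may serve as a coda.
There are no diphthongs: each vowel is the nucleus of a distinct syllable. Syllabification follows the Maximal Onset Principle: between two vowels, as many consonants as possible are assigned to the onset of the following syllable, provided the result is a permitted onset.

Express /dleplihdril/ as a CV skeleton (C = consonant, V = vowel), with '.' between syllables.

Vowels present: e, i, i; each is a nucleus, giving 3 syllables.
σ1/σ2 boundary: /pl/ splits as /p/ + /l/ (/l/ is the longest suffix that is a licit onset).
σ2/σ3 boundary: /hdr/ — longest licit onset from the right is /dr/, leaving /h/ as coda.
Result: dlep.lih.dril.
Mapping each syllable to C/V: /dlep/ → CCVC, /lih/ → CVC, /dril/ → CCVC.

CCVC.CVC.CCVC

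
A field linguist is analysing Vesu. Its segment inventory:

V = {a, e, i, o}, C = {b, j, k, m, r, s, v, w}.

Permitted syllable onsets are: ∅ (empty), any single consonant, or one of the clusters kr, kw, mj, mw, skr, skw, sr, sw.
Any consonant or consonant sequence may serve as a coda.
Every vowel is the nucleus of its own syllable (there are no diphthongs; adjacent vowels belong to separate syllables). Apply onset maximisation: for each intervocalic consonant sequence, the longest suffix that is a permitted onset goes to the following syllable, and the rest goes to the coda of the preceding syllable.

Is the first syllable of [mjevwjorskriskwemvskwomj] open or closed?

The vowels are e, o, i, e, o — 5 nuclei, so 5 syllables.
Between /e/ (V1) and /o/ (V2): /vwj/; trying suffixes from longest down, /j/ is the first permitted one, so coda /vw/ | onset /j/.
Between /o/ (V2) and /i/ (V3): /rskr/ splits as /r/ + /skr/ (/skr/ is the longest suffix that is a licit onset).
Between /i/ (V3) and /e/ (V4): /skw/ is a licit onset in full, so it all attaches to the next syllable.
Between /e/ (V4) and /o/ (V5): /mvskw/; trying suffixes from longest down, /skw/ is the first permitted one, so coda /mv/ | onset /skw/.
So the parse is mjevw.jor.skri.skwemv.skwomj.
Syllable 1 is /mjevw/ with coda /vw/, so it is closed.

closed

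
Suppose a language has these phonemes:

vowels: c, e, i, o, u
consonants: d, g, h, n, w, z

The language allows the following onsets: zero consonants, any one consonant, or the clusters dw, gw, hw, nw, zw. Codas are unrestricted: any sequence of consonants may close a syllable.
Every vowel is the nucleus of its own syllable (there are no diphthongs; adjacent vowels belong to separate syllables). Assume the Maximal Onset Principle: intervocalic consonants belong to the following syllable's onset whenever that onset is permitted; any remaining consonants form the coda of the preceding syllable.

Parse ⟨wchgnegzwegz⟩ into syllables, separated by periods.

wchg.neg.zwegz

The vowels are c, e, e — 3 nuclei, so 3 syllables.
V1 /c/ – V2 /e/: /hgn/; trying suffixes from longest down, /n/ is the first permitted one, so coda /hg/ | onset /n/.
V2 /e/ – V3 /e/: /gzw/ splits as /g/ + /zw/ (/zw/ is the longest suffix that is a licit onset).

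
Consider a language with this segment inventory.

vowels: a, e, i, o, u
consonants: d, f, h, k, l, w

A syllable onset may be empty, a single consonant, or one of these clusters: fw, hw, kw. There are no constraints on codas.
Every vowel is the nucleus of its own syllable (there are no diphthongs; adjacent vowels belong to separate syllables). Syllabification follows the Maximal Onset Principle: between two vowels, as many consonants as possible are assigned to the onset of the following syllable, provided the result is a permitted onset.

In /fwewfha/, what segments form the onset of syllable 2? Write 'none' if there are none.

h

The vowels are e, a — 2 nuclei, so 2 syllables.
σ1/σ2 boundary: cluster /wfh/ — the longest permitted-onset suffix is /h/; onset = /h/, preceding coda = /wf/.
Syllabification: fwewf.ha.
Syllable 2 is /ha/: onset /h/, nucleus /a/, coda ∅.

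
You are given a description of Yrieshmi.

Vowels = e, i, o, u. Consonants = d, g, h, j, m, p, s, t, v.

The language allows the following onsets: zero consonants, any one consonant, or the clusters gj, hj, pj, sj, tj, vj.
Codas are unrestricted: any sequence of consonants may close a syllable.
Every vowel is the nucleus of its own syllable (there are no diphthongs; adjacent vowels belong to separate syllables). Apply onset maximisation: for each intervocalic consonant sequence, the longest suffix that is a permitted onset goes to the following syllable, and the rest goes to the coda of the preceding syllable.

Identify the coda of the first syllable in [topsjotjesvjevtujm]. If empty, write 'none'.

Nuclei (vowels): o, o, e, e, u → 5 syllables.
/o…o/ gap (V1→V2): /psj/ — longest licit onset from the right is /sj/, leaving /p/ as coda.
/o…e/ gap (V2→V3): /tj/ is a licit onset in full, so it all attaches to the next syllable.
/e…e/ gap (V3→V4): cluster /svj/ — the longest permitted-onset suffix is /vj/; onset = /vj/, preceding coda = /s/.
/e…u/ gap (V4→V5): cluster /vt/ — the longest permitted-onset suffix is /t/; onset = /t/, preceding coda = /v/.
So the parse is top.sjo.tjes.vjev.tujm.
Syllable 1 is /top/: onset /t/, nucleus /o/, coda /p/.

p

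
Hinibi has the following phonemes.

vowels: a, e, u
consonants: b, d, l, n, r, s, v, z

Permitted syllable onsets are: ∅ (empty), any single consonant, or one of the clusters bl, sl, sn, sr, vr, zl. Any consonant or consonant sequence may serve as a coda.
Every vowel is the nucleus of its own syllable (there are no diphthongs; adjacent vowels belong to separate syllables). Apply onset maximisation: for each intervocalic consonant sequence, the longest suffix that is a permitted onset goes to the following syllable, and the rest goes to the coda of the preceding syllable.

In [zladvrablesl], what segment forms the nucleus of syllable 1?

The vowels are a, a, e — 3 nuclei, so 3 syllables.
The first nucleus (vowel 1 from the left) is /a/.

a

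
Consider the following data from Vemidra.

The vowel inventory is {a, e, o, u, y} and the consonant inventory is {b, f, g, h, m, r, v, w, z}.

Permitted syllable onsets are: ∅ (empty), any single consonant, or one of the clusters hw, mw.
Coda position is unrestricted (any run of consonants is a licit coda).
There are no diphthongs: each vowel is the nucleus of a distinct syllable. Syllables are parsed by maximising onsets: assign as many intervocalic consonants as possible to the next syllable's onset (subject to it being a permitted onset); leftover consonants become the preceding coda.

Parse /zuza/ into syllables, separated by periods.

zu.za

The vowels are u, a — 2 nuclei, so 2 syllables.
σ1/σ2 boundary: /z/ → onset of the next syllable (single consonants are always licit onsets).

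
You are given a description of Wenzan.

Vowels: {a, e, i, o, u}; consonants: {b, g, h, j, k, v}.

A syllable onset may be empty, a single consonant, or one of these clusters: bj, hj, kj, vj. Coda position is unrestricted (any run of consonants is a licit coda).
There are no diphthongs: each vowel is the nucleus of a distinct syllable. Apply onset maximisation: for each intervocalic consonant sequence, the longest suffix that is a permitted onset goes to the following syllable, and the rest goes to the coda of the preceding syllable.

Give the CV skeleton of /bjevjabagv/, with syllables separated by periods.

Vowels present: e, a, a; each is a nucleus, giving 3 syllables.
/e…a/ gap (V1→V2): cluster /vj/ — /vj/ is itself a permitted onset, so the whole cluster goes right; preceding coda = ∅.
/a…a/ gap (V2→V3): just /b/ — single C goes to the following onset.
Putting it together: bje.vja.bagv.
Mapping each syllable to C/V: /bje/ → CCV, /vja/ → CCV, /bagv/ → CVCC.

CCV.CCV.CVCC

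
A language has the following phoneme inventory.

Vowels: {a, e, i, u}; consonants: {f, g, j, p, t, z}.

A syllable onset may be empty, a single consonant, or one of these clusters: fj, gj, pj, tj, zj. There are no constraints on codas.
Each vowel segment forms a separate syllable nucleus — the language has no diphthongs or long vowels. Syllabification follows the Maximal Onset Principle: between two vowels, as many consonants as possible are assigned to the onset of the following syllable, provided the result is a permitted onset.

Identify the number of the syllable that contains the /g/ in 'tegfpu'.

Nuclei (vowels): e, u → 2 syllables.
σ1/σ2 boundary: /gfp/; trying suffixes from longest down, /p/ is the first permitted one, so coda /gf/ | onset /p/.
Putting it together: tegf.pu.
The /g/ is in the coda of syllable 1 (/tegf/).

1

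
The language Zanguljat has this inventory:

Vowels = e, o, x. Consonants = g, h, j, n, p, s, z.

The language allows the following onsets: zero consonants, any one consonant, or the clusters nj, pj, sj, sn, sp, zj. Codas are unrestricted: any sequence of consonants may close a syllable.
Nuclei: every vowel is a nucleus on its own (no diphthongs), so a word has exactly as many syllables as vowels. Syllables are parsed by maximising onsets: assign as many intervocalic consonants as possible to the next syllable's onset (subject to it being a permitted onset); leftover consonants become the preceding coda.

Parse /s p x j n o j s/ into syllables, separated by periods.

spxj.nojs

The vowels are x, o — 2 nuclei, so 2 syllables.
V1 /x/ – V2 /o/: /jn/ — longest licit onset from the right is /n/, leaving /j/ as coda.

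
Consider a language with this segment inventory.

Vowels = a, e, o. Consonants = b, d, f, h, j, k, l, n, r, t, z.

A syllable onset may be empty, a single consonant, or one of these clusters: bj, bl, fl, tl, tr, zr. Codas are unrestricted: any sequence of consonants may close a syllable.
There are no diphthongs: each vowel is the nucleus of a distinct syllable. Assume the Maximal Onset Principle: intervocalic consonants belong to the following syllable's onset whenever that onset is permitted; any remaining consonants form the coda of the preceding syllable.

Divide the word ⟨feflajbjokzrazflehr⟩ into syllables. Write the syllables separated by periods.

Nuclei (vowels): e, a, o, a, e → 5 syllables.
/e…a/ gap (V1→V2): cluster /fl/ — /fl/ is itself a permitted onset, so the whole cluster goes right; preceding coda = ∅.
/a…o/ gap (V2→V3): cluster /jbj/ — the longest permitted-onset suffix is /bj/; onset = /bj/, preceding coda = /j/.
/o…a/ gap (V3→V4): /kzr/ splits as /k/ + /zr/ (/zr/ is the longest suffix that is a licit onset).
/a…e/ gap (V4→V5): /zfl/ splits as /z/ + /fl/ (/fl/ is the longest suffix that is a licit onset).

fe.flaj.bjok.zraz.flehr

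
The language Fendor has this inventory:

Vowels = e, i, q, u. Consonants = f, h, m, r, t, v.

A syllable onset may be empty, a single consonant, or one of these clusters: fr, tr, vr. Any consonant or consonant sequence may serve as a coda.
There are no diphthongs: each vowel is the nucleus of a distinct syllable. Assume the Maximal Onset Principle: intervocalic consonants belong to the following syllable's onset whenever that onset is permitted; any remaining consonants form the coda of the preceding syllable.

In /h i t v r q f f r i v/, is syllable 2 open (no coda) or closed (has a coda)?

closed

The vowels are i, q, i — 3 nuclei, so 3 syllables.
Between /i/ (V1) and /q/ (V2): cluster /tvr/ — the longest permitted-onset suffix is /vr/; onset = /vr/, preceding coda = /t/.
Between /q/ (V2) and /i/ (V3): cluster /ffr/ — the longest permitted-onset suffix is /fr/; onset = /fr/, preceding coda = /f/.
Putting it together: hit.vrqf.friv.
Syllable 2 is /vrqf/ with coda /f/, so it is closed.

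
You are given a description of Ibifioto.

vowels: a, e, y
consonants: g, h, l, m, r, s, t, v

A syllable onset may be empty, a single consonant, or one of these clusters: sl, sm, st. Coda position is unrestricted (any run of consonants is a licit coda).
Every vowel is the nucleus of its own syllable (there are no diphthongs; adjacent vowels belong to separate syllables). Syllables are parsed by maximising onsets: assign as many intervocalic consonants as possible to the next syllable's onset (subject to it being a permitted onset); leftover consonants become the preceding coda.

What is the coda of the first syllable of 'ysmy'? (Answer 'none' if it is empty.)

none

Nuclei (vowels): y, y → 2 syllables.
Between /y/ (V1) and /y/ (V2): cluster /sm/ — /sm/ is itself a permitted onset, so the whole cluster goes right; preceding coda = ∅.
Syllabification: y.smy.
Syllable 1 is /y/: onset ∅, nucleus /y/, coda ∅.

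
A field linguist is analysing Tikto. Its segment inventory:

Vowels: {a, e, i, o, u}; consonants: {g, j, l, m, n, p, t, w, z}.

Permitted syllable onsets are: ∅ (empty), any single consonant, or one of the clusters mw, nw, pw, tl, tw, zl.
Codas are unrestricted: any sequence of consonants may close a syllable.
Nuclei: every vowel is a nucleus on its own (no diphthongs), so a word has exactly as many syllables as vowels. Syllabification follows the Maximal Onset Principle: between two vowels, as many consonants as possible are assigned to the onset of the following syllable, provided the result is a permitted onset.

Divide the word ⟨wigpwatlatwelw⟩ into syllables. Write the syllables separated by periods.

Vowels present: i, a, a, e; each is a nucleus, giving 4 syllables.
V1 /i/ – V2 /a/: /gpw/ — longest licit onset from the right is /pw/, leaving /g/ as coda.
V2 /a/ – V3 /a/: /tl/ is a licit onset in full, so it all attaches to the next syllable.
V3 /a/ – V4 /e/: cluster /tw/ — /tw/ is itself a permitted onset, so the whole cluster goes right; preceding coda = ∅.

wig.pwa.tla.twelw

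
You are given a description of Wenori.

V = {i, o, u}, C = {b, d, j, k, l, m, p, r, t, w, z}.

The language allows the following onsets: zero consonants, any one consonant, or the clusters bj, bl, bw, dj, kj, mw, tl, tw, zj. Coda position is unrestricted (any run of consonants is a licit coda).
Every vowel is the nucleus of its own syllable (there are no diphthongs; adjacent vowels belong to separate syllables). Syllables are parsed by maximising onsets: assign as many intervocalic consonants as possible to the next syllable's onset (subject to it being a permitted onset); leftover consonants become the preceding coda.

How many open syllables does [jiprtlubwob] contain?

1

Vowels present: i, u, o; each is a nucleus, giving 3 syllables.
σ1/σ2 boundary: /prtl/ splits as /pr/ + /tl/ (/tl/ is the longest suffix that is a licit onset).
σ2/σ3 boundary: /bw/ is a licit onset in full, so it all attaches to the next syllable.
Result: jipr.tlu.bwob.
Classifying each syllable: /jipr/ (closed), /tlu/ (open), /bwob/ (closed).
Open syllables: 1.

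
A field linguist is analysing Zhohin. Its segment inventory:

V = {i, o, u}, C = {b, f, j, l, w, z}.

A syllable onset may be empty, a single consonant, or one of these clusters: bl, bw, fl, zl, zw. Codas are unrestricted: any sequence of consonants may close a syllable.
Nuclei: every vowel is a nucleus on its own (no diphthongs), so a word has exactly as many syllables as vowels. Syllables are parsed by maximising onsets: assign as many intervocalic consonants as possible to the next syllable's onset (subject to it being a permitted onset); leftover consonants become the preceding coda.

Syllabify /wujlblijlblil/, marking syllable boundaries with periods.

wujl.blijl.blil

Nuclei (vowels): u, i, i → 3 syllables.
Between /u/ (V1) and /i/ (V2): /jlbl/; trying suffixes from longest down, /bl/ is the first permitted one, so coda /jl/ | onset /bl/.
Between /i/ (V2) and /i/ (V3): /jlbl/; trying suffixes from longest down, /bl/ is the first permitted one, so coda /jl/ | onset /bl/.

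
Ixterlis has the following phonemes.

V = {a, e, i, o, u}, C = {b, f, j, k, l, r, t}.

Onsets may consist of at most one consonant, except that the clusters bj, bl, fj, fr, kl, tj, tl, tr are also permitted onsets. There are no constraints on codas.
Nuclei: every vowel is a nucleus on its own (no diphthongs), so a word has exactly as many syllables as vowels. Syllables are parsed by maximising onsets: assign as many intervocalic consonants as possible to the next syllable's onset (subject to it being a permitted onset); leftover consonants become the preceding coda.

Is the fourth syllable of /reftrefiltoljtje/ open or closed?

Nuclei (vowels): e, e, i, o, e → 5 syllables.
V1 /e/ – V2 /e/: /ftr/ — longest licit onset from the right is /tr/, leaving /f/ as coda.
V2 /e/ – V3 /i/: /f/ → onset of the next syllable (single consonants are always licit onsets).
V3 /i/ – V4 /o/: cluster /lt/ — the longest permitted-onset suffix is /t/; onset = /t/, preceding coda = /l/.
V4 /o/ – V5 /e/: cluster /ljtj/ — the longest permitted-onset suffix is /tj/; onset = /tj/, preceding coda = /lj/.
So the parse is ref.tre.fil.tolj.tje.
Syllable 4 is /tolj/ with coda /lj/, so it is closed.

closed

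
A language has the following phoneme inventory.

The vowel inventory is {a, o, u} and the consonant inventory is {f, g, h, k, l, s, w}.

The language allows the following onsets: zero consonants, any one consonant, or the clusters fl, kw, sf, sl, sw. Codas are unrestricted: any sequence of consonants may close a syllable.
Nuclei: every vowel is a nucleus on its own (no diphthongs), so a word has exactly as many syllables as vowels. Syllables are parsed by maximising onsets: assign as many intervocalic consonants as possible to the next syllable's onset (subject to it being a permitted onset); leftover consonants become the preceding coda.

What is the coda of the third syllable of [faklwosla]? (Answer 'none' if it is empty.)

Nuclei (vowels): a, o, a → 3 syllables.
σ1/σ2 boundary: /klw/; trying suffixes from longest down, /w/ is the first permitted one, so coda /kl/ | onset /w/.
σ2/σ3 boundary: cluster /sl/ — /sl/ is itself a permitted onset, so the whole cluster goes right; preceding coda = ∅.
Syllabification: fakl.wo.sla.
Syllable 3 is /sla/: onset /sl/, nucleus /a/, coda ∅.

none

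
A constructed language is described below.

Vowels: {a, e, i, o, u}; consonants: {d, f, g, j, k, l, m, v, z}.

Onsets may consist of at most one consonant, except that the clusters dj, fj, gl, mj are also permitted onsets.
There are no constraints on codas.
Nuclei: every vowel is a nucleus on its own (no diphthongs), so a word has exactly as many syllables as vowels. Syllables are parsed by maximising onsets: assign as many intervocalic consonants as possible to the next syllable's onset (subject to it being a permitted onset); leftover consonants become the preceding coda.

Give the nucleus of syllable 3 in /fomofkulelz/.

The vowels are o, o, u, e — 4 nuclei, so 4 syllables.
The third nucleus (vowel 3 from the left) is /u/.

u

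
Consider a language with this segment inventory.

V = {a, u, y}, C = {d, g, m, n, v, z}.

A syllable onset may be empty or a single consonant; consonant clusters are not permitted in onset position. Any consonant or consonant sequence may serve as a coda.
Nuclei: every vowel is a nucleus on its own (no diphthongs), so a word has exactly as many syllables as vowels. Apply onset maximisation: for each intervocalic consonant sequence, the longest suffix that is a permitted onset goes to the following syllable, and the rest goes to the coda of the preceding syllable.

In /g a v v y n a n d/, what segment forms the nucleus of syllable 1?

a

Vowels present: a, y, a; each is a nucleus, giving 3 syllables.
The first nucleus (vowel 1 from the left) is /a/.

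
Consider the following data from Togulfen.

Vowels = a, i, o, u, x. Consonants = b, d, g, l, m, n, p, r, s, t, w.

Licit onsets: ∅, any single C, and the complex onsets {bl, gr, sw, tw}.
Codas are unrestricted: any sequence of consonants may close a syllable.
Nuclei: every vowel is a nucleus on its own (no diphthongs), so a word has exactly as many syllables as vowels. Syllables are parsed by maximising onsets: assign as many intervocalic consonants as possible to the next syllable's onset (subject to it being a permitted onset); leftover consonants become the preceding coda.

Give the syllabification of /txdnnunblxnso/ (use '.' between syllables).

txdn.nun.blxn.so

Vowels present: x, u, x, o; each is a nucleus, giving 4 syllables.
σ1/σ2 boundary: /dnn/ splits as /dn/ + /n/ (/n/ is the longest suffix that is a licit onset).
σ2/σ3 boundary: /nbl/ splits as /n/ + /bl/ (/bl/ is the longest suffix that is a licit onset).
σ3/σ4 boundary: cluster /ns/ — the longest permitted-onset suffix is /s/; onset = /s/, preceding coda = /n/.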